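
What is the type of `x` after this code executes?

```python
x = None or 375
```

'or' with None returns the other truthy value

int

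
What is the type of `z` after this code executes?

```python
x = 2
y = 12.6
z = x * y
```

int * float = float

float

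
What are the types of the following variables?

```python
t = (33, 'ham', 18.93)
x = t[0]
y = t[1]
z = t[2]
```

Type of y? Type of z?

tuple[1] is str; tuple[2] is float

str, float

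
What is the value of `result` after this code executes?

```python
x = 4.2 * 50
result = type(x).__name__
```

x is float; result = 'float'

'float'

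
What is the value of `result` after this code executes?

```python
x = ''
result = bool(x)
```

x = ''; result = False

False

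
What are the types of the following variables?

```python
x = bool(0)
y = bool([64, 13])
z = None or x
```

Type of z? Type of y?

None or bool returns the bool; bool() returns bool

bool, bool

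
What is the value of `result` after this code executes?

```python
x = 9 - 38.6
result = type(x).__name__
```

x is float; result = 'float'

'float'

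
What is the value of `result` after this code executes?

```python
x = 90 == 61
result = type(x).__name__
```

x is bool; result = 'bool'

'bool'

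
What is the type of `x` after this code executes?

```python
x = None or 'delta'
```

'or' with None returns the other truthy value (str)

str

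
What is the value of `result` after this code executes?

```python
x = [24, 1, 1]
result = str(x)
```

x = [24, 1, 1]; result = '[24, 1, 1]'

'[24, 1, 1]'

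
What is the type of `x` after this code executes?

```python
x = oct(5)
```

oct() returns str representation

str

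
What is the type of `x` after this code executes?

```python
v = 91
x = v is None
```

'is' comparison returns bool

bool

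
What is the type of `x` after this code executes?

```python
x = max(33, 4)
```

max() of ints returns int

int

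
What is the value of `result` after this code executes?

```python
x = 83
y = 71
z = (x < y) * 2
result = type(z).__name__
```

x is int; y is int; z is int; result = 'int'

'int'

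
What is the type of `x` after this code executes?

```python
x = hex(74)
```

hex() returns str representation

str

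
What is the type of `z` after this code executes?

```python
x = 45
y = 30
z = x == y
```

Equality comparison returns bool

bool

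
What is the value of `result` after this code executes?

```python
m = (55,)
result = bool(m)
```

m = (55,); result = True

True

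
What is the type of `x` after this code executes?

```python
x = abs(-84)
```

abs() of int returns int

int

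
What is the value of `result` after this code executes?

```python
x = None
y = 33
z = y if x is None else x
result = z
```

x = None; y = 33; z = 33; result = 33

33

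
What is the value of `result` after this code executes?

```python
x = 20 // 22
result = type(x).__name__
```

x is int; result = 'int'

'int'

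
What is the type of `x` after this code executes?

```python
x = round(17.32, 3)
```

round() with decimal places returns float

float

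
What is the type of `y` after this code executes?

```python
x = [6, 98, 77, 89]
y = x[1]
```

Indexing list[int] returns int

int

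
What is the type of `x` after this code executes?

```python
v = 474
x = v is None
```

'is' comparison returns bool

bool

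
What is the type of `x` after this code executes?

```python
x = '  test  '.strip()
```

str.strip() returns str

str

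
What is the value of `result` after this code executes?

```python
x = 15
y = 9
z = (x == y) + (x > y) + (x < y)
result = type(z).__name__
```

x is int; y is int; z is int; result = 'int'

'int'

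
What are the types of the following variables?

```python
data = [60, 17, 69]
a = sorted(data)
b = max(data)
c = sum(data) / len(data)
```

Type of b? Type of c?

max of ints returns int; int / int = float

int, float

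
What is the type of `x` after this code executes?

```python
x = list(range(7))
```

list(range()) returns list

list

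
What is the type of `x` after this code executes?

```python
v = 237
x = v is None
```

'is' comparison returns bool

bool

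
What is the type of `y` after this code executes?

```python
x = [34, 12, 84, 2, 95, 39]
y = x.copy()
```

list.copy() returns list

list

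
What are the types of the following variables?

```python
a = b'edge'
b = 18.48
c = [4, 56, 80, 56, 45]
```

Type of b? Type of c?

b is assigned a number with a decimal point, so it is a float; c is assigned a list literal (square brackets)

float, list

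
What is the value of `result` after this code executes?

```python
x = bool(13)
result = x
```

x = True; result = True

True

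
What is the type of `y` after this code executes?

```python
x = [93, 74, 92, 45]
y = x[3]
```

Indexing list[int] returns int

int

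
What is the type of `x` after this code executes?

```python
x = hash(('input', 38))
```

hash() returns int

int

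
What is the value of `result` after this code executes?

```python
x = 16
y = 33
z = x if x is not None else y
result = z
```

x = 16; y = 33; z = 16; result = 16

16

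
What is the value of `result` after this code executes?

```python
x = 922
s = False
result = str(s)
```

x = 922; s = False; result = 'False'

'False'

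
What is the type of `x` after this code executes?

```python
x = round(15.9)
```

round() with no decimal places returns int

int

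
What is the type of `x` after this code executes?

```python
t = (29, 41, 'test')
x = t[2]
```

Index 2 of tuple is a str literal

str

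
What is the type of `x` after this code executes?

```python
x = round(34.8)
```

round() with no decimal places returns int

int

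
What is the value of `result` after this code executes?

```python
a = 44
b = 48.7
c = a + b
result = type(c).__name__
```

a is int; b is float; c is float; result = 'float'

'float'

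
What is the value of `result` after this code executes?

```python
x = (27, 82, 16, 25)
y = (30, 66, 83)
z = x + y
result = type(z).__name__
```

x is tuple; y is tuple; z is tuple; result = 'tuple'

'tuple'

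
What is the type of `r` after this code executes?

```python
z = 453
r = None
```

None has type NoneType

NoneType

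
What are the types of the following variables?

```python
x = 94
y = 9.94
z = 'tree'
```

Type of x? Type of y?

x is assigned a bare integer (no decimal point), so it is an int; y is assigned a number with a decimal point, so it is a float

int, float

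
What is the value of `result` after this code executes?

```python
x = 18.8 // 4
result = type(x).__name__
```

x is float; result = 'float'

'float'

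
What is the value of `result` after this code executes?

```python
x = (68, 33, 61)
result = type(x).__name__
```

x is tuple; result = 'tuple'

'tuple'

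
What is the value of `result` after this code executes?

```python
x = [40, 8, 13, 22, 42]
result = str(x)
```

x = [40, 8, 13, 22, 42]; result = '[40, 8, 13, 22, 42]'

'[40, 8, 13, 22, 42]'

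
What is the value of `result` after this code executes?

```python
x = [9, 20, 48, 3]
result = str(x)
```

x = [9, 20, 48, 3]; result = '[9, 20, 48, 3]'

'[9, 20, 48, 3]'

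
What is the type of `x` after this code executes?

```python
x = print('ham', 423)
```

print() returns None

NoneType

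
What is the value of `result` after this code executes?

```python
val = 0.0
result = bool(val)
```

val = 0.0; result = False

False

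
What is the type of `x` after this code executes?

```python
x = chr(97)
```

chr() returns str (single char)

str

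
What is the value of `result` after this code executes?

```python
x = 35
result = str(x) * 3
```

x = 35; result = '353535'

'353535'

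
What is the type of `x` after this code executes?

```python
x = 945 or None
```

'or' returns first truthy value

int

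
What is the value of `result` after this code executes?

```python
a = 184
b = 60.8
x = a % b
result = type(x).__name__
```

a is int; b is float; x is float; result = 'float'

'float'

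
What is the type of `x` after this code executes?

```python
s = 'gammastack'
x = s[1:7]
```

Slicing a str returns str

str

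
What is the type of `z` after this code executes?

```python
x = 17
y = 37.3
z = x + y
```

int + float = float

float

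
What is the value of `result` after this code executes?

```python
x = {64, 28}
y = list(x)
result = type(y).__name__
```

x is set; y is list; result = 'list'

'list'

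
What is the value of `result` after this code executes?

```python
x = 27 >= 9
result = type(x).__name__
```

x is bool; result = 'bool'

'bool'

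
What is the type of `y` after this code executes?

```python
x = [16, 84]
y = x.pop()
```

list.pop() returns the popped element

int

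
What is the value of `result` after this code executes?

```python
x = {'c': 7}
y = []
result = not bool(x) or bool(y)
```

x = {'c': 7}; y = []; result = False

False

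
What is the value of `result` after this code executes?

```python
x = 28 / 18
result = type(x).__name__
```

x is float; result = 'float'

'float'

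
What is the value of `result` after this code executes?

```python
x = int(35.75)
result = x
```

x = 35; result = 35

35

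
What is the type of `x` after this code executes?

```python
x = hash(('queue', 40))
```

hash() returns int

int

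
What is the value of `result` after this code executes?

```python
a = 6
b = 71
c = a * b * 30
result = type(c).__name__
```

a is int; b is int; c is int; result = 'int'

'int'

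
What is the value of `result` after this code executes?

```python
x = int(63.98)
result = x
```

x = 63; result = 63

63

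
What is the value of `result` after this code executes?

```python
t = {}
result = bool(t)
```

t = {}; result = False

False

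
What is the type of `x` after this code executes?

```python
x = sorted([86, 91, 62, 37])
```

sorted() always returns list

list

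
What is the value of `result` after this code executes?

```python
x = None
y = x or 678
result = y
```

x = None; y = 678; result = 678

678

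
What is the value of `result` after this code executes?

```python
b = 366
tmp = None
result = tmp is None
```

b = 366; tmp = None; result = True

True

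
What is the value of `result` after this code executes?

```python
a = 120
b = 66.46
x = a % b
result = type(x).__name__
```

a is int; b is float; x is float; result = 'float'

'float'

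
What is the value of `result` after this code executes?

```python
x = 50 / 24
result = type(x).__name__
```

x is float; result = 'float'

'float'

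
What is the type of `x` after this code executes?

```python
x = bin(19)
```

bin() returns str representation

str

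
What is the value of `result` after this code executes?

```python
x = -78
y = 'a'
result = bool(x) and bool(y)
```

x = -78; y = 'a'; result = True

True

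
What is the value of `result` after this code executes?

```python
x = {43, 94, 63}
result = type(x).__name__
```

x is set; result = 'set'

'set'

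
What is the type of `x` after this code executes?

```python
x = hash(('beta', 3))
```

hash() returns int

int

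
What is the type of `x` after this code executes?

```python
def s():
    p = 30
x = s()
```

Function without return returns None

NoneType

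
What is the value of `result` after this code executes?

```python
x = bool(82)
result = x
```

x = True; result = True

True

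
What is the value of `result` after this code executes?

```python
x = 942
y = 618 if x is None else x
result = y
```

x = 942; y = 942; result = 942

942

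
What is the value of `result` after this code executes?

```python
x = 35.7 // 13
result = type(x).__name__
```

x is float; result = 'float'

'float'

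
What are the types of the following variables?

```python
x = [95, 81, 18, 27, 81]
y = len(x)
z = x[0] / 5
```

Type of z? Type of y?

int / int = float; len() returns int

float, int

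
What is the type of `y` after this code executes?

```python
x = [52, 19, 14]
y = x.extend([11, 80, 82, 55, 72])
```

list.extend() returns None

NoneType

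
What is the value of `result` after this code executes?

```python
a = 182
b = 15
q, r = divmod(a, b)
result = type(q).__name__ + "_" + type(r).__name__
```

a is int; b is int; q is int; r is int; result = 'int_int'

'int_int'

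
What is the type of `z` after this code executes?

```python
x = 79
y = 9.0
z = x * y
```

int * float = float

float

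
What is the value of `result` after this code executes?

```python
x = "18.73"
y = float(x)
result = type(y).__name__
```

x is str; y is float; result = 'float'

'float'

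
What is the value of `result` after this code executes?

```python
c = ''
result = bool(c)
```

c = ''; result = False

False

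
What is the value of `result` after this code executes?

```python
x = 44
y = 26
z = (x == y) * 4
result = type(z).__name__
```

x is int; y is int; z is int; result = 'int'

'int'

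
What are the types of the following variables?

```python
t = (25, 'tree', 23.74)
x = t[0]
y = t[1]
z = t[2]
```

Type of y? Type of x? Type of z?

tuple[1] is str; tuple[0] is int; tuple[2] is float

str, int, float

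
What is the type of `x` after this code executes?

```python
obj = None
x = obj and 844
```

'and' returns first falsy value (None)

NoneType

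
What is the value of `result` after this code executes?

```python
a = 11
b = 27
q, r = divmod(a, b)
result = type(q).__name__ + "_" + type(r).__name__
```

a is int; b is int; q is int; r is int; result = 'int_int'

'int_int'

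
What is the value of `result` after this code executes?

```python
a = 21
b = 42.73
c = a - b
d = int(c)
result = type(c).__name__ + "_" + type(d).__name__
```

a is int; b is float; c is float; d is int; result = 'float_int'

'float_int'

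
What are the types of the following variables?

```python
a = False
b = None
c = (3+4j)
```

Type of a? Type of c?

a is assigned the constant False, which has type bool; c is assigned (3+4j), an int plus an imaginary literal (j suffix), which evaluates to complex

bool, complex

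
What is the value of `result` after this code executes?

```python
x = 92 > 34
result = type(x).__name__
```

x is bool; result = 'bool'

'bool'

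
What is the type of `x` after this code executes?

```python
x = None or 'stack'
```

'or' with None returns the other truthy value (str)

str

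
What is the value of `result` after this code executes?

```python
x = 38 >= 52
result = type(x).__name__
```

x is bool; result = 'bool'

'bool'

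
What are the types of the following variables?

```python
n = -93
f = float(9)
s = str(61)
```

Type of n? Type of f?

n is assigned a bare integer (no decimal point), so it is an int; f is assigned the result of calling float(), which returns a float

int, float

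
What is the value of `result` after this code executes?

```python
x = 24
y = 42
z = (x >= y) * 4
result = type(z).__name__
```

x is int; y is int; z is int; result = 'int'

'int'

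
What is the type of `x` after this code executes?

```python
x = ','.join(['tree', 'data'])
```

str.join() returns str

str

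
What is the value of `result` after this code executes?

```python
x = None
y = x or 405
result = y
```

x = None; y = 405; result = 405

405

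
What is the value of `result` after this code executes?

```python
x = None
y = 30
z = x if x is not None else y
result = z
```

x = None; y = 30; z = 30; result = 30

30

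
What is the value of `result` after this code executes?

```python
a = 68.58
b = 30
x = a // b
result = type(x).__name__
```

a is float; b is int; x is float; result = 'float'

'float'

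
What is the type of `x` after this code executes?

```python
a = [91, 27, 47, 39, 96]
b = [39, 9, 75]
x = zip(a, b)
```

zip() returns a zip object

zip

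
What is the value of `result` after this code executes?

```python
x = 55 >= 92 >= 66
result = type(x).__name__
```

x is bool; result = 'bool'

'bool'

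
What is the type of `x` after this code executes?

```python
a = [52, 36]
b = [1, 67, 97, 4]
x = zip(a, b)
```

zip() returns a zip object

zip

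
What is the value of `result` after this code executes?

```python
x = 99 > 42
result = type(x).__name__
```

x is bool; result = 'bool'

'bool'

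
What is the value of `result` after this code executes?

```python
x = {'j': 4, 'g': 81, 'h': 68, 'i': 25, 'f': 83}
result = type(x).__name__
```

x is dict; result = 'dict'

'dict'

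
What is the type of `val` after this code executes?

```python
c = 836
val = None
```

None has type NoneType

NoneType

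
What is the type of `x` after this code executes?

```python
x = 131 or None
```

'or' returns first truthy value

int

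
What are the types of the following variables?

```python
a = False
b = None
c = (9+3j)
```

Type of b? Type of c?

b is assigned None, whose type is NoneType; c is assigned (9+3j), an int plus an imaginary literal (j suffix), which evaluates to complex

NoneType, complex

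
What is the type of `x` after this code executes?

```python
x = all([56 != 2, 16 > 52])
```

all() returns bool

bool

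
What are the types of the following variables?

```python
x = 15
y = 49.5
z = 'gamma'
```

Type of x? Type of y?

x is assigned a bare integer (no decimal point), so it is an int; y is assigned a number with a decimal point, so it is a float

int, float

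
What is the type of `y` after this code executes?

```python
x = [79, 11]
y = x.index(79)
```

list.index() returns int

int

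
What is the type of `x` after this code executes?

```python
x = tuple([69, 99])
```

tuple() constructor returns tuple

tuple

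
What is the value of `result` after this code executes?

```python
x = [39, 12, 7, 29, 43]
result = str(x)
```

x = [39, 12, 7, 29, 43]; result = '[39, 12, 7, 29, 43]'

'[39, 12, 7, 29, 43]'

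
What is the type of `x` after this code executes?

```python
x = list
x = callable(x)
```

callable() returns bool

bool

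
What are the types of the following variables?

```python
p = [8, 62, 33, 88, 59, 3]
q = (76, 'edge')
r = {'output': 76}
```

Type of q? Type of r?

q is assigned a tuple (parenthesized, comma-separated values); r is assigned a dict literal ({key: value})

tuple, dict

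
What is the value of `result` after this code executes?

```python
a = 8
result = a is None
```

a = 8; result = False

False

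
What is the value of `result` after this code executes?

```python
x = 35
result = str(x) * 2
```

x = 35; result = '3535'

'3535'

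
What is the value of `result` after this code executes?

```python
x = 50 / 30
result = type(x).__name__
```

x is float; result = 'float'

'float'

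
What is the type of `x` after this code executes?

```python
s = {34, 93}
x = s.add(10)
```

set.add() returns None (mutates in place)

NoneType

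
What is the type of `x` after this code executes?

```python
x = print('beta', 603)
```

print() returns None

NoneType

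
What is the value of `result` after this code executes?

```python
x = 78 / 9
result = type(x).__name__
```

x is float; result = 'float'

'float'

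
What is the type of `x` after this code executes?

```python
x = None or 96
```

'or' with None returns the other truthy value

int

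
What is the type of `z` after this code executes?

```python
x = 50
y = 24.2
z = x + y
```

int + float = float

float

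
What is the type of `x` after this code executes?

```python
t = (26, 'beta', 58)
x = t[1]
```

Index 1 of tuple is a str literal

str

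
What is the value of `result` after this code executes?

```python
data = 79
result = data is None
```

data = 79; result = False

False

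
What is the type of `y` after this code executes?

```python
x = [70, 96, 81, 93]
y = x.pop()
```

list.pop() returns the popped element

int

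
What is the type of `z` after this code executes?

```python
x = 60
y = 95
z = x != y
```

Comparison returns bool

bool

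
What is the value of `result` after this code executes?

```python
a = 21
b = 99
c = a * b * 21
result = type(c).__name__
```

a is int; b is int; c is int; result = 'int'

'int'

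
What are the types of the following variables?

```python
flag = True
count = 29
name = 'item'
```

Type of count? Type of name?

count is assigned a bare integer (no decimal point), so it is an int; name is assigned a quoted string literal, so it is a str

int, str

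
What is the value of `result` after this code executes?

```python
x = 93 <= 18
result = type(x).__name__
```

x is bool; result = 'bool'

'bool'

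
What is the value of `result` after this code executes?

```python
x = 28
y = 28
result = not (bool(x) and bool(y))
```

x = 28; y = 28; result = False

False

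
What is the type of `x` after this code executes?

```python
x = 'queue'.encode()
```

str.encode() returns bytes

bytes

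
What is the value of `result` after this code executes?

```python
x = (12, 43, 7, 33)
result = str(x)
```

x = (12, 43, 7, 33); result = '(12, 43, 7, 33)'

'(12, 43, 7, 33)'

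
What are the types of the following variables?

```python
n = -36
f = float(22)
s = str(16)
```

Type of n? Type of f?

n is assigned a bare integer (no decimal point), so it is an int; f is assigned the result of calling float(), which returns a float

int, float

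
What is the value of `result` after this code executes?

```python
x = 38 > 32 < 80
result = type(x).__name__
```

x is bool; result = 'bool'

'bool'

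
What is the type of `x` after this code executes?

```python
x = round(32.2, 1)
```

round() with decimal places returns float

float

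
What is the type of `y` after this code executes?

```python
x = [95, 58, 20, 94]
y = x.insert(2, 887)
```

list.insert() returns None

NoneType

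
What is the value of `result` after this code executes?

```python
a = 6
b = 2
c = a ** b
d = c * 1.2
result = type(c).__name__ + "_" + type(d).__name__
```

a is int; b is int; c is int; d is float; result = 'int_float'

'int_float'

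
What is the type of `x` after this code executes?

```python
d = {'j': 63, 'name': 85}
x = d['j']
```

Accessing dict[str, int] with str key returns int

int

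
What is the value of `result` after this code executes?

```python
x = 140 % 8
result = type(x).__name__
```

x is int; result = 'int'

'int'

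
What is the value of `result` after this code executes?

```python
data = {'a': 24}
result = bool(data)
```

data = {'a': 24}; result = True

True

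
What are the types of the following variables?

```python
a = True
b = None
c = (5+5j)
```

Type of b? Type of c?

b is assigned None, whose type is NoneType; c is assigned (5+5j), an int plus an imaginary literal (j suffix), which evaluates to complex

NoneType, complex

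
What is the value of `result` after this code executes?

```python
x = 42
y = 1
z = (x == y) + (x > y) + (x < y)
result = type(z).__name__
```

x is int; y is int; z is int; result = 'int'

'int'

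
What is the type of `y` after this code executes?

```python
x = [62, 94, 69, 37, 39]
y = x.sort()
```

list.sort() returns None (mutates in place)

NoneType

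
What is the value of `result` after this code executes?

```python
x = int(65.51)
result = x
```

x = 65; result = 65

65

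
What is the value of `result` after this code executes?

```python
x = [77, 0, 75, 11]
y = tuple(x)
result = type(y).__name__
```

x is list; y is tuple; result = 'tuple'

'tuple'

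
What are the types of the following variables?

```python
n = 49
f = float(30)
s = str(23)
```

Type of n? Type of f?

n is assigned a bare integer (no decimal point), so it is an int; f is assigned the result of calling float(), which returns a float

int, float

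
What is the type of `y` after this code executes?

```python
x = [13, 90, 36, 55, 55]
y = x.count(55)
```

list.count() returns int

int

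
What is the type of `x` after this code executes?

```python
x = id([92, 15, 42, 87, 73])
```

id() returns int

int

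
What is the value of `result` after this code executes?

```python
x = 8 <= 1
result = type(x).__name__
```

x is bool; result = 'bool'

'bool'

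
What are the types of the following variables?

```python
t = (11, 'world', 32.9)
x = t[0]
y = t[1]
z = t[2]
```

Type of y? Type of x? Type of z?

tuple[1] is str; tuple[0] is int; tuple[2] is float

str, int, float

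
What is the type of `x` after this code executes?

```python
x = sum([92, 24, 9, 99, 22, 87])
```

sum() of ints returns int

int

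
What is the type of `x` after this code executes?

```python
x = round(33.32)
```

round() with no decimal places returns int

int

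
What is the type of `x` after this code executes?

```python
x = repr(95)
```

repr() returns str

str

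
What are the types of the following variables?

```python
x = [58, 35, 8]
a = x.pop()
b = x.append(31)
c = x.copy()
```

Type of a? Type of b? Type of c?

pop() returns element; append() returns None; copy() returns list

int, NoneType, list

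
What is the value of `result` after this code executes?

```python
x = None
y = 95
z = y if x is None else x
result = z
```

x = None; y = 95; z = 95; result = 95

95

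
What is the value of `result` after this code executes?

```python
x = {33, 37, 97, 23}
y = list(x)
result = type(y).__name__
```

x is set; y is list; result = 'list'

'list'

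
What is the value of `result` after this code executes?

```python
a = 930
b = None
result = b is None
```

a = 930; b = None; result = True

True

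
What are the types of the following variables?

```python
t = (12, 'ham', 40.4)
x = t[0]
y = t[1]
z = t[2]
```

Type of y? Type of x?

tuple[1] is str; tuple[0] is int

str, int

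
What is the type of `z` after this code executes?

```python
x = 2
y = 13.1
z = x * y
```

int * float = float

float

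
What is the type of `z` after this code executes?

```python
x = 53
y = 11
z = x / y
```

int / int = float

float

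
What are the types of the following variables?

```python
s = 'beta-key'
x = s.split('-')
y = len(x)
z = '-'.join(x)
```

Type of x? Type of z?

str.split() returns list; str.join() returns str

list, str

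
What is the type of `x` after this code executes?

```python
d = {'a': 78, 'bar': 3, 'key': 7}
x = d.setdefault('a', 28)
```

dict.setdefault() returns the (existing or default) value

int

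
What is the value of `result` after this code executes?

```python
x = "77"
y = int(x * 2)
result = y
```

x = '77'; y = 7777; result = 7777

7777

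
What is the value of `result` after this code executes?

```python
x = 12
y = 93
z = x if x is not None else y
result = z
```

x = 12; y = 93; z = 12; result = 12

12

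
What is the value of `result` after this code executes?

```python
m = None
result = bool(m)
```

m = None; result = False

False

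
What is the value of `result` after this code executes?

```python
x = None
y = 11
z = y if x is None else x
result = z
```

x = None; y = 11; z = 11; result = 11

11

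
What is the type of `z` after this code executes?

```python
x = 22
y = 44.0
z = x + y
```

int + float = float

float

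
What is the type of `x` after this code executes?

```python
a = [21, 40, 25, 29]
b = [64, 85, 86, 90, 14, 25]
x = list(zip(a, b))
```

list(zip()) returns a list of tuples

list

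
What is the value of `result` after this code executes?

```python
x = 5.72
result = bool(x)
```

x = 5.72; result = True

True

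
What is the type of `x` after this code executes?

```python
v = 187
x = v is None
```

'is' comparison returns bool

bool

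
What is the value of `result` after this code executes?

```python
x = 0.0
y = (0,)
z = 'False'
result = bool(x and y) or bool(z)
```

x = 0.0; y = (0,); z = 'False'; result = True

True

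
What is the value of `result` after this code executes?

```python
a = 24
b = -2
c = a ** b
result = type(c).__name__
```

a is int; b is int; c is float; result = 'float'

'float'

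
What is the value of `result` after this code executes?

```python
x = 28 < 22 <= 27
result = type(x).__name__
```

x is bool; result = 'bool'

'bool'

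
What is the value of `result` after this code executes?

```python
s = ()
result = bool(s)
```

s = (); result = False

False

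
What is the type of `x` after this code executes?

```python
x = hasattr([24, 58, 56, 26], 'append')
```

hasattr() returns bool

bool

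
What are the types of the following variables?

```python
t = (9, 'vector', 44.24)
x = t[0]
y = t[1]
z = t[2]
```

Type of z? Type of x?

tuple[2] is float; tuple[0] is int

float, int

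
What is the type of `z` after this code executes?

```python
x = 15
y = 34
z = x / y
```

int / int = float

float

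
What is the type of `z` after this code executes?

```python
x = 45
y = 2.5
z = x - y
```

int - float = float

float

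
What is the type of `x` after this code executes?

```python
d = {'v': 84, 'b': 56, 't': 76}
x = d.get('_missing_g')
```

dict.get() returns None when key not found

NoneType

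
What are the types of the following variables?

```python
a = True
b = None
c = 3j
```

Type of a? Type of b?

a is assigned the constant True, which has type bool; b is assigned None, whose type is NoneType

bool, NoneType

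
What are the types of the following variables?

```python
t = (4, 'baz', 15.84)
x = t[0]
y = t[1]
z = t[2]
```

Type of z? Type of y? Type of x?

tuple[2] is float; tuple[1] is str; tuple[0] is int

float, str, int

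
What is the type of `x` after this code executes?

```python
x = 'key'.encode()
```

str.encode() returns bytes

bytes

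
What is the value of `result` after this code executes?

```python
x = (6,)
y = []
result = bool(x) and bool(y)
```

x = (6,); y = []; result = False

False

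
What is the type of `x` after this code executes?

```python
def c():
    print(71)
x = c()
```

Function without return returns None

NoneType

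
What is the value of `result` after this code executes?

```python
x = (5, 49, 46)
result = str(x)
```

x = (5, 49, 46); result = '(5, 49, 46)'

'(5, 49, 46)'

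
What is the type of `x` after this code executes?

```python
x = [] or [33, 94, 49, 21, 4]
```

'or' returns first truthy value (list)

list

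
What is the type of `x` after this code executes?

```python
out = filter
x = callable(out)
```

callable() returns bool

bool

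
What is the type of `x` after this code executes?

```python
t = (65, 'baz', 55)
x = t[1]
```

Index 1 of tuple is a str literal

str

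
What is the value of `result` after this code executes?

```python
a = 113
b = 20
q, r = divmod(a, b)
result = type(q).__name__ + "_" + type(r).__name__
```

a is int; b is int; q is int; r is int; result = 'int_int'

'int_int'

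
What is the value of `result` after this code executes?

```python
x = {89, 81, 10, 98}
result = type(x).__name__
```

x is set; result = 'set'

'set'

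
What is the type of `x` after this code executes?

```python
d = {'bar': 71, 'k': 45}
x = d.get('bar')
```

dict.get() returns value type when found

int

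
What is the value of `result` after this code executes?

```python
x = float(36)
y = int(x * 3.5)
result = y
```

x = 36.0; y = 126; result = 126

126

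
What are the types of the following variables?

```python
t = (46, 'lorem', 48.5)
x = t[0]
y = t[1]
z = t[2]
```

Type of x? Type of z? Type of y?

tuple[0] is int; tuple[2] is float; tuple[1] is str

int, float, str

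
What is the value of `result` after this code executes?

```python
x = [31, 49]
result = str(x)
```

x = [31, 49]; result = '[31, 49]'

'[31, 49]'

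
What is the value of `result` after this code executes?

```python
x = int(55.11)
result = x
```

x = 55; result = 55

55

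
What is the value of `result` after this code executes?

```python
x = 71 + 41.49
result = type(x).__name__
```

x is float; result = 'float'

'float'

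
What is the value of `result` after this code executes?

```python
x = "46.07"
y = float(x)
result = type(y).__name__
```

x is str; y is float; result = 'float'

'float'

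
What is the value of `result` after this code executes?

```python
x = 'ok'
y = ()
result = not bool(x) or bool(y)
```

x = 'ok'; y = (); result = False

False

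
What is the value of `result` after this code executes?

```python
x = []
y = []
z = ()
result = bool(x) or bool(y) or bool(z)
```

x = []; y = []; z = (); result = False

False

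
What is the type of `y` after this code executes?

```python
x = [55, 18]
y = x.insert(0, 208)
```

list.insert() returns None

NoneType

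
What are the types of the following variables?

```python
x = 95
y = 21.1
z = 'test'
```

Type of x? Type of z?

x is assigned a bare integer (no decimal point), so it is an int; z is assigned a quoted string literal, so it is a str

int, str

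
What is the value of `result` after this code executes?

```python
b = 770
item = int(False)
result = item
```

b = 770; item = 0; result = 0

0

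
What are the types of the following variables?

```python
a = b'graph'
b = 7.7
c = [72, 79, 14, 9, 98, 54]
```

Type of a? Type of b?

a is assigned a bytes literal (b'...' prefix); b is assigned a number with a decimal point, so it is a float

bytes, float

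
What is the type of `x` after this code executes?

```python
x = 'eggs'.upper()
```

str.upper() returns str

str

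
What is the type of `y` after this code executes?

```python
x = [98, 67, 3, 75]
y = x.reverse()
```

list.reverse() returns None

NoneType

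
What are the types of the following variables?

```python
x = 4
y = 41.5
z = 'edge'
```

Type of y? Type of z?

y is assigned a number with a decimal point, so it is a float; z is assigned a quoted string literal, so it is a str

float, str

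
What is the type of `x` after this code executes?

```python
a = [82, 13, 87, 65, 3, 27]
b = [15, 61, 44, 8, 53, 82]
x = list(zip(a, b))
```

list(zip()) returns a list of tuples

list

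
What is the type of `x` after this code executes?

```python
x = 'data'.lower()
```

str.lower() returns str

str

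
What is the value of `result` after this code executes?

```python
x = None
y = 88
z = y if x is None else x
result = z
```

x = None; y = 88; z = 88; result = 88

88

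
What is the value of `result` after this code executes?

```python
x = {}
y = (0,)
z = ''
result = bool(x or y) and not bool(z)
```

x = {}; y = (0,); z = ''; result = True

True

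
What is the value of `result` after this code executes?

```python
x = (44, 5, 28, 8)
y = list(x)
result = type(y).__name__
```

x is tuple; y is list; result = 'list'

'list'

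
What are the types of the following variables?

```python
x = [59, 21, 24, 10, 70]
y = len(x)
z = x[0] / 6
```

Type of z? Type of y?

int / int = float; len() returns int

float, int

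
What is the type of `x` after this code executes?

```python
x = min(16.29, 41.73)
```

min() of floats returns float

float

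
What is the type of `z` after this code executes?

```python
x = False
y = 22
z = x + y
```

bool + int = int (bool is subclass of int)

int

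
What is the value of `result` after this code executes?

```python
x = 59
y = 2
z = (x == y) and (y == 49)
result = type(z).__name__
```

x is int; y is int; z is bool; result = 'bool'

'bool'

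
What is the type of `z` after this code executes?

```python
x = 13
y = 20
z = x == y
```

Equality comparison returns bool

bool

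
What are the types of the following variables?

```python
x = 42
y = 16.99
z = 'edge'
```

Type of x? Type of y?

x is assigned a bare integer (no decimal point), so it is an int; y is assigned a number with a decimal point, so it is a float

int, float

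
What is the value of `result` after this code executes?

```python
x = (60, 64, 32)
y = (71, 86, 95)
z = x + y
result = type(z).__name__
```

x is tuple; y is tuple; z is tuple; result = 'tuple'

'tuple'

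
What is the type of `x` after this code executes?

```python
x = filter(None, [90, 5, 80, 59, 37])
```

filter() returns a filter object

filter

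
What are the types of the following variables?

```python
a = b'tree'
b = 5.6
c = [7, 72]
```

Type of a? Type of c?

a is assigned a bytes literal (b'...' prefix); c is assigned a list literal (square brackets)

bytes, list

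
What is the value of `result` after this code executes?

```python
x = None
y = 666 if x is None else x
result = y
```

x = None; y = 666; result = 666

666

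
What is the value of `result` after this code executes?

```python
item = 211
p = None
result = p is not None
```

item = 211; p = None; result = False

False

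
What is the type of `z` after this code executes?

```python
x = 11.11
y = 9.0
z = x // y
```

float // float = float

float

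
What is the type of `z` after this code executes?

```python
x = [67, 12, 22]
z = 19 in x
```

'in' operator returns bool

bool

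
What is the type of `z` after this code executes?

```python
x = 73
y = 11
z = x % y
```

int % int = int

int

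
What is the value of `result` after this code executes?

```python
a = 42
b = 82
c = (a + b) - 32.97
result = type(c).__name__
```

a is int; b is int; c is float; result = 'float'

'float'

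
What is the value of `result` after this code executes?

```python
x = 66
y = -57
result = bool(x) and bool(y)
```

x = 66; y = -57; result = True

True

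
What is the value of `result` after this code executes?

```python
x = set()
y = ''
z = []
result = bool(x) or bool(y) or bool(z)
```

x = set(); y = ''; z = []; result = False

False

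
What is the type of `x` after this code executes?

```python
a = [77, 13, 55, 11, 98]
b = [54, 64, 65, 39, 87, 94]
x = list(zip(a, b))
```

list(zip()) returns a list of tuples

list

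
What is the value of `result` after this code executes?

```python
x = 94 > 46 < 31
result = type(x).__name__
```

x is bool; result = 'bool'

'bool'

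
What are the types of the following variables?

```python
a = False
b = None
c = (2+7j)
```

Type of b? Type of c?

b is assigned None, whose type is NoneType; c is assigned (2+7j), an int plus an imaginary literal (j suffix), which evaluates to complex

NoneType, complex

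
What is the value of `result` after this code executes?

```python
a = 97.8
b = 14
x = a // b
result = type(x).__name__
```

a is float; b is int; x is float; result = 'float'

'float'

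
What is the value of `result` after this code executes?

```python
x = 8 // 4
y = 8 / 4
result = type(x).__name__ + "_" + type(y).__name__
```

x is int; y is float; result = 'int_float'

'int_float'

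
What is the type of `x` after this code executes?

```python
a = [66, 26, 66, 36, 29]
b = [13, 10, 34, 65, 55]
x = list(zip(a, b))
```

list(zip()) returns a list of tuples

list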